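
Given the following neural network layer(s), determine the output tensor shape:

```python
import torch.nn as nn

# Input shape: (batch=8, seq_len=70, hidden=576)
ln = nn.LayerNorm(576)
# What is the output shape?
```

Input: (8, 70, 576) -> Output: (8, 70, 576)

Answer: (8, 70, 576)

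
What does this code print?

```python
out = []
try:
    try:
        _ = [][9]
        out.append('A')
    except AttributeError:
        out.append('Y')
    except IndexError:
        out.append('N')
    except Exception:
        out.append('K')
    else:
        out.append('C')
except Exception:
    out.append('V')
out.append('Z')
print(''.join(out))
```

Execution trace: 'N' (inner except IndexError) → 'Z' (after the try/except). Output: NZ

Answer: NZ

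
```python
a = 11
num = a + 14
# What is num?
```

Trace:
`a = 11` → a = 11
`num = a + 14` → num = 25
So num = 25

Answer: 25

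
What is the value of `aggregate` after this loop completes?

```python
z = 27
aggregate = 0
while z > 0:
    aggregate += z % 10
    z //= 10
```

Sum digits of 27
`aggregate` takes the values: 0 → 7 → 9

Answer: 9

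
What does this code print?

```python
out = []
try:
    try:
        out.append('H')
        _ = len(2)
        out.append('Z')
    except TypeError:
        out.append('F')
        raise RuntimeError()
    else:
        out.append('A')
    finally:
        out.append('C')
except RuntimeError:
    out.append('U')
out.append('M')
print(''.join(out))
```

Execution trace: 'H' (try body) → 'F' (except TypeError) → 'C' (finally) → 'U' (outer except RuntimeError) → 'M' (after the try/except). Output: HFCUM

Answer: HFCUM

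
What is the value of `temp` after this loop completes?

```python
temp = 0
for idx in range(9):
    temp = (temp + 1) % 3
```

Increment mod 3, 9 times = 0
`temp` takes the values: 0 → 1 → 2 → 0 → 1 → 2 → 0 → 1 → 2 → 0

Answer: 0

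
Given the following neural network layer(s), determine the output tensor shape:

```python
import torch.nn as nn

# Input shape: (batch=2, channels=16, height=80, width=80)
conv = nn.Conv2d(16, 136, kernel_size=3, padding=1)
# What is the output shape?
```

Input: (2, 16, 80, 80) -> Output: (2, 136, 80, 80)

Answer: (2, 136, 80, 80)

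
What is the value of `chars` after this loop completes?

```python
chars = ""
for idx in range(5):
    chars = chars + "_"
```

Repeat '_' 5 times
`chars` takes the values: "" → "_" → "__" → "___" → "____" → "_____"

Answer: "_____"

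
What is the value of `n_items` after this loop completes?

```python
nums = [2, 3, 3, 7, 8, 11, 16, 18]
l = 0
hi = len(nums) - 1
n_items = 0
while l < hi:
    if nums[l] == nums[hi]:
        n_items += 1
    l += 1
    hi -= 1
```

Count matching pairs from ends
`n_items` takes the values: 0

Answer: 0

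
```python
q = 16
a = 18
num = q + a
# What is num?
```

Trace:
`q = 16` → q = 16
`a = 18` → a = 18
`num = q + a` → num = 34
So num = 34

Answer: 34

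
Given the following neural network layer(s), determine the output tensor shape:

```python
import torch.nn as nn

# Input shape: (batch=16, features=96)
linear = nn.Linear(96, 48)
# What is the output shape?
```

Input: (16, 96) -> Output: (16, 48)

Answer: (16, 48)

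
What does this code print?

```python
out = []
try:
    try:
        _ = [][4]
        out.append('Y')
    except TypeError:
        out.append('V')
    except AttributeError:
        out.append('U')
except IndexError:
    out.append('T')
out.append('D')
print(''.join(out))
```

Execution trace: 'T' (outer except IndexError) → 'D' (after the try/except). Output: TD

Answer: TD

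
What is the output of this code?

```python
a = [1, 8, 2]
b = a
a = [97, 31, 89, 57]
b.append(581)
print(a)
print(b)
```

Key concept: rebinding vs mutation: a is rebound to a new list, b still points at the original.
Step by step:
`a = [1, 8, 2]` → a = [1, 8, 2]
`b = a` → b = [1, 8, 2] (same object as a)
`a = [97, 31, 89, 57]` → a = [97, 31, 89, 57]
`b.append(581)` → b = [1, 8, 2, 581]
`print(a)` → prints [97, 31, 89, 57]
`print(b)` → prints [1, 8, 2, 581]

Answer:
[97, 31, 89, 57]
[1, 8, 2, 581]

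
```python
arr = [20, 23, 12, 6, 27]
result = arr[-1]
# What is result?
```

Trace:
`arr = [20, 23, 12, 6, 27]` → arr = [20, 23, 12, 6, 27]
`result = arr[-1]` → result = 27
So result = 27

Answer: 27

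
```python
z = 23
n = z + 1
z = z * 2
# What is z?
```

Trace:
`z = 23` → z = 23
`n = z + 1` → n = 24
`z = z * 2` → z = 46
So z = 46

Answer: 46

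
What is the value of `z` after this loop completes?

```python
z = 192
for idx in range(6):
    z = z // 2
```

Halve 6 times: 192 // 2^6 = 3
`z` takes the values: 192 → 96 → 48 → 24 → 12 → 6 → 3

Answer: 3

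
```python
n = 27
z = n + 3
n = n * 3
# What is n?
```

Trace:
`n = 27` → n = 27
`z = n + 3` → z = 30
`n = n * 3` → n = 81
So n = 81

Answer: 81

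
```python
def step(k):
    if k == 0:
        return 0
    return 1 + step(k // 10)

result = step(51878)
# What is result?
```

Count of digits of 51878: 5

Answer: 5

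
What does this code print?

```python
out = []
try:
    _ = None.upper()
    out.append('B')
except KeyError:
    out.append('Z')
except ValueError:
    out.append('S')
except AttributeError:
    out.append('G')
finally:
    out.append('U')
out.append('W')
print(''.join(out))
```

Execution trace: 'G' (except AttributeError) → 'U' (finally) → 'W' (after the try/except). Output: GUW

Answer: GUW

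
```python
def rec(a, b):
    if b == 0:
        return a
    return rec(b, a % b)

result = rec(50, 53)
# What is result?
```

rec(50, 53) -> rec(53, 50) -> rec(50, 3) -> rec(3, 2) -> rec(2, 1) -> rec(1, 0) -> 1

Answer: 1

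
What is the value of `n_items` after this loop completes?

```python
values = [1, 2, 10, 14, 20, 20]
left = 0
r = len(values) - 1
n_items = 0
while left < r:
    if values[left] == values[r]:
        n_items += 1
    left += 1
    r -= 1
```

Count matching pairs from ends
`n_items` takes the values: 0

Answer: 0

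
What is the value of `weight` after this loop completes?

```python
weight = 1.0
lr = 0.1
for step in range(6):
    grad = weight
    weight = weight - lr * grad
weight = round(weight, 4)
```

Gradient descent: w = 1.0 * (1 - 0.1)^6
`weight` takes the values: 1.0 → 0.9 → 0.81 → 0.729 → 0.6561 → 0.59049 → 0.531441 → 0.5314

Answer: 0.5314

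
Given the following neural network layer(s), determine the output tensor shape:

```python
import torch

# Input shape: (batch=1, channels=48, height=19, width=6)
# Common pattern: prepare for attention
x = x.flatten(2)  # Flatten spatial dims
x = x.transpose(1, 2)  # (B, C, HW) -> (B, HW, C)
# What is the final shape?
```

Input: (1, 48, 19, 6) -> after flatten(2): (1, 48, 114) -> Output: (1, 114, 48)

Answer: (1, 114, 48)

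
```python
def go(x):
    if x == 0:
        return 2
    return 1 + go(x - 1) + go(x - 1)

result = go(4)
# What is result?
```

go(x) = 1 + 2·go(x-1), go(0)=2. Closed form: (2+1)·2^4 - 1 = 47.

Answer: 47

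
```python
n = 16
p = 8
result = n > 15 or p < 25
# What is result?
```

Trace:
`n = 16` → n = 16
`p = 8` → p = 8
`result = n > 15 or p < 25` → result = True
So result = True

Answer: True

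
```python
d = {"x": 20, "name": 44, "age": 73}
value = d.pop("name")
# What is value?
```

Trace:
`d = {"x": 20, "name": 44, "age": 73}` → d = {'x': 20, 'name': 44, 'age': 73}
`value = d.pop("name")` → d = {'x': 20, 'age': 73}; value = 44
So value = 44

Answer: 44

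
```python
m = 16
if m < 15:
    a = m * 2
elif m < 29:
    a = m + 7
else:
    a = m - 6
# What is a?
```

Trace:
`m = 16` → m = 16
`if m < 15: ...` → m < 15 is False, m < 29 is True → a = 23
So a = 23

Answer: 23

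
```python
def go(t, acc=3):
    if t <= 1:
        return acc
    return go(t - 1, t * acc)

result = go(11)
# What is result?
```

Accumulator trace (n, acc): (11, 3) -> (10, 33) -> (9, 330) -> (8, 2970) -> (7, 23760) -> (6, 166320) -> (5, 997920) -> (4, 4989600) -> (3, 19958400) -> (2, 59875200) -> (1, 119750400) -> return 119750400

Answer: 119750400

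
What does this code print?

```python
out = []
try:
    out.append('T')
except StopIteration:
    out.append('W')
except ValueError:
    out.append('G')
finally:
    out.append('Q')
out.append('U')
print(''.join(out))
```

Execution trace: 'T' (try body, no exception) → 'Q' (finally) → 'U' (after the try/except). Output: TQU

Answer: TQU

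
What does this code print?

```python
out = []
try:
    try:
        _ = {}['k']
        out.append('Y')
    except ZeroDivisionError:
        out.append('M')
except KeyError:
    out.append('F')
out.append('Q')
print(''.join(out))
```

Execution trace: 'F' (outer except KeyError) → 'Q' (after the try/except). Output: FQ

Answer: FQ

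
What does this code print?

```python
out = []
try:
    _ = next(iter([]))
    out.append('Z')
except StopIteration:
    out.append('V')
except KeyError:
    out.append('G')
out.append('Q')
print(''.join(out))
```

Execution trace: 'V' (except StopIteration) → 'Q' (after the try/except). Output: VQ

Answer: VQ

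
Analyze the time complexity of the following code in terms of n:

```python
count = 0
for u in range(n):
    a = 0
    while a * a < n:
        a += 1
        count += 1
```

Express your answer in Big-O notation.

Each loop level contributes: n × √n. Multiplying the contributions gives O(n√n).

Answer: O(n√n)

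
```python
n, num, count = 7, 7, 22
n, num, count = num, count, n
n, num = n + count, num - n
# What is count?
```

Trace:
`n, num, count = 7, 7, 22` → n = 7; num = 7; count = 22
`n, num, count = num, count, n` → n = 7; num = 22; count = 7
`n, num = n + count, num - n` → n = 14; num = 15
So count = 7

Answer: 7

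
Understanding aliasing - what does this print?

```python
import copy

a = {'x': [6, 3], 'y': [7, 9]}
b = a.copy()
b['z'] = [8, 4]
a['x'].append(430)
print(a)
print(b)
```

Key concept: shallow copy of dict with mutable values.
Step by step:
`a = {'x': [6, 3], 'y': [7, 9]}` → a = {'x': [6, 3], 'y': [7, 9]}
`b = a.copy()` → b = {'x': [6, 3], 'y': [7, 9]}
`b['z'] = [8, 4]` → b = {'x': [6, 3], 'y': [7, 9], 'z': [8, 4]}
`a['x'].append(430)` → a = {'x': [6, 3, 430], 'y': [7, 9]}; b = {'x': [6, 3, 430], 'y': [7, 9], 'z': [8, 4]}
`print(a)` → prints {'x': [6, 3, 430], 'y': [7, 9]}
`print(b)` → prints {'x': [6, 3, 430], 'y': [7, 9], 'z': [8, 4]}

Answer:
{'x': [6, 3, 430], 'y': [7, 9]}
{'x': [6, 3, 430], 'y': [7, 9], 'z': [8, 4]}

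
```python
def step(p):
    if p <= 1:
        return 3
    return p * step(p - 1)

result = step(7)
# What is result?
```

step(7) = 7 * 6 * 5 * 4 * 3 * 2 * 3 = 15120

Answer: 15120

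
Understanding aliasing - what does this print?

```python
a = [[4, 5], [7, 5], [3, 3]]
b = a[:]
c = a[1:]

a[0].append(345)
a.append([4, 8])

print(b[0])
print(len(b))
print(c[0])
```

Key concept: slice with nested mutation.
Step by step:
`a = [[4, 5], [7, 5], [3, 3]]` → a = [[4, 5], [7, 5], [3, 3]]
`b = a[:]` → b = [[4, 5], [7, 5], [3, 3]]
`c = a[1:]` → c = [[7, 5], [3, 3]]
`a[0].append(345)` → a = [[4, 5, 345], [7, 5], [3, 3]]; b = [[4, 5, 345], [7, 5], [3, 3]]
`a.append([4, 8])` → a = [[4, 5, 345], [7, 5], [3, 3], [4, 8]]
`print(b[0])` → prints [4, 5, 345]
`print(len(b))` → prints 3
`print(c[0])` → prints [7, 5]

Answer:
[4, 5, 345]
3
[7, 5]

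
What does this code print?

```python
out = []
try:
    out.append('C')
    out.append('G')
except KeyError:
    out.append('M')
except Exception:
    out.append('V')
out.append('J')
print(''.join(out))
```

Execution trace: 'C' (try body) → 'G' (try body, no exception) → 'J' (after the try/except). Output: CGJ

Answer: CGJ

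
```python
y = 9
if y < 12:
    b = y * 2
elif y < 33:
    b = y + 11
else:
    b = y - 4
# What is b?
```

Trace:
`y = 9` → y = 9
`if y < 12: ...` → y < 12 is True → b = 18
So b = 18

Answer: 18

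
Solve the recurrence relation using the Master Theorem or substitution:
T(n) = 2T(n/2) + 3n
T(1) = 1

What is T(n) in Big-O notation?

By Master Theorem: a=2, b=2, f(n)=3n. Since log_2(2) = 1 and f(n) = Θ(n^1), Case 2 applies. T(n) = O(n log n).

Answer: O(n log n)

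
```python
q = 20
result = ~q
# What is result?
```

Trace:
`q = 20` → q = 20
`result = ~q` → result = -21
So result = -21

Answer: -21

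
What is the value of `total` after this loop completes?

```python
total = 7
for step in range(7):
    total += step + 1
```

Start at 7, add 1 to 7 = 35
`total` takes the values: 7 → 8 → 10 → 13 → 17 → 22 → 28 → 35

Answer: 35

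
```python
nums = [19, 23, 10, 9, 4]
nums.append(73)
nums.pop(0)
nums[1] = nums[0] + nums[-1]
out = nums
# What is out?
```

Trace:
`nums = [19, 23, 10, 9, 4]` → nums = [19, 23, 10, 9, 4]
`nums.append(73)` → nums = [19, 23, 10, 9, 4, 73]
`nums.pop(0)` → nums = [23, 10, 9, 4, 73]
`nums[1] = nums[0] + nums[-1]` → nums = [23, 96, 9, 4, 73]
`out = nums` → out = [23, 96, 9, 4, 73]
So out = [23, 96, 9, 4, 73]

Answer: [23, 96, 9, 4, 73]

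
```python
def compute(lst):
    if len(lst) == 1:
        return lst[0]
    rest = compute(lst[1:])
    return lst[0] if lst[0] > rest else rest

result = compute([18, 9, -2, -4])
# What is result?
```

Recursive max over [18, 9, -2, -4] = 18

Answer: 18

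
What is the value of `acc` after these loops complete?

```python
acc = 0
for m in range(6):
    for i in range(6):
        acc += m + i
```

Sum of all m+i for m,i in 6x6
`acc` takes the values: 0 → 1 → 3 → 6 → 10 → 15 → 16 → 18 → 21 → 25 → 30 → 36 → 38 → 41 → 45 → 50 → 56 → 63 → 66 → 70 → 75 → 81 → 88 → 96 → 100 → 105 → 111 → 118 → 126 → 135 → 140 → 146 → 153 → 161 → 170 → 180

Answer: 180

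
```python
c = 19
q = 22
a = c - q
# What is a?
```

Trace:
`c = 19` → c = 19
`q = 22` → q = 22
`a = c - q` → a = -3
So a = -3

Answer: -3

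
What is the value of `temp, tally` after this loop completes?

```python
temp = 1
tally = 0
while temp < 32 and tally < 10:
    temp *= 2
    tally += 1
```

Double until >= 32 or 10 iterations
`temp, tally` takes the values: (1, 0) → (2, 0) → (2, 1) → (4, 1) → (4, 2) → (8, 2) → (8, 3) → (16, 3) → (16, 4) → (32, 4) → (32, 5)

Answer: 32, 5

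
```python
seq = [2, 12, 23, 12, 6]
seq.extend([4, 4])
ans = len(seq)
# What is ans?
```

Trace:
`seq = [2, 12, 23, 12, 6]` → seq = [2, 12, 23, 12, 6]
`seq.extend([4, 4])` → seq = [2, 12, 23, 12, 6, 4, 4]
`ans = len(seq)` → ans = 7
So ans = 7

Answer: 7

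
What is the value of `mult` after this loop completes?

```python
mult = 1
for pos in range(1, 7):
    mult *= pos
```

6! = 720
`mult` takes the values: 1 → 2 → 6 → 24 → 120 → 720

Answer: 720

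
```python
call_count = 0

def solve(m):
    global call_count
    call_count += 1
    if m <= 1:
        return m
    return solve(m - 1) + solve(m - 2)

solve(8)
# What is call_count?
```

Calls(m) = 1 + Calls(m-1) + Calls(m-2); Calls(0)=Calls(1)=1. For m=8 this gives 67.

Answer: 67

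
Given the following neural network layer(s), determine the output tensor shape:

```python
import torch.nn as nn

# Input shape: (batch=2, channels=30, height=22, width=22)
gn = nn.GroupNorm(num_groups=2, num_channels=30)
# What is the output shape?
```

Input: (2, 30, 22, 22) -> Output: (2, 30, 22, 22)

Answer: (2, 30, 22, 22)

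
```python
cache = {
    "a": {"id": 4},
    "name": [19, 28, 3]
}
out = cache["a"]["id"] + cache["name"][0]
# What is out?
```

Trace:
`cache = { ...` → cache = {'a': {'id': 4}, 'name': [19, 28, 3]}
`out = cache["a"]["id"] + cache["name"][0]` → out = 23
So out = 23

Answer: 23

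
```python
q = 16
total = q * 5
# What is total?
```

Trace:
`q = 16` → q = 16
`total = q * 5` → total = 80
So total = 80

Answer: 80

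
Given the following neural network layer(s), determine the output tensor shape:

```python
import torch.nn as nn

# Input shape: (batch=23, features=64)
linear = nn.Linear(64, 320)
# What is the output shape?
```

Input: (23, 64) -> Output: (23, 320)

Answer: (23, 320)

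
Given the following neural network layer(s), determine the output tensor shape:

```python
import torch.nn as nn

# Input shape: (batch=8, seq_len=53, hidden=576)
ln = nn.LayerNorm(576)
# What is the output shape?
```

Input: (8, 53, 576) -> Output: (8, 53, 576)

Answer: (8, 53, 576)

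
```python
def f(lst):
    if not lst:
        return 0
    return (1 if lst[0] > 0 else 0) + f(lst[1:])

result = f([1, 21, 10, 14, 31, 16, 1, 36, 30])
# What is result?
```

Count of positive elements in [1, 21, 10, 14, 31, 16, 1, 36, 30] = 9

Answer: 9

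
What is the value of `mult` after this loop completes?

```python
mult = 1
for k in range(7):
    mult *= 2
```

2^7 = 128
`mult` takes the values: 1 → 2 → 4 → 8 → 16 → 32 → 64 → 128

Answer: 128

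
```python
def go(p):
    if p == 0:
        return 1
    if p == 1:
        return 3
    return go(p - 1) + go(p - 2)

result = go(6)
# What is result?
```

Build up from base cases: go(0)=1, go(1)=3, go(2)=4, go(3)=7, go(4)=11, go(5)=18, go(6)=29

Answer: 29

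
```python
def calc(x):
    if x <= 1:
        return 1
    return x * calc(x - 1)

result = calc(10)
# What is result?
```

calc(10) = 10 * 9 * 8 * 7 * 6 * 5 * 4 * 3 * 2 * 1 = 3628800

Answer: 3628800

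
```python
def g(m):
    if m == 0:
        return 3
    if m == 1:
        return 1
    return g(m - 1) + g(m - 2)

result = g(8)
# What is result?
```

Build up from base cases: g(0)=3, g(1)=1, g(2)=4, g(3)=5, g(4)=9, g(5)=14, g(6)=23, ..., g(8)=60

Answer: 60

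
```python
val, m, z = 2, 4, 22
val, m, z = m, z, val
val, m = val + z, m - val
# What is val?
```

Trace:
`val, m, z = 2, 4, 22` → val = 2; m = 4; z = 22
`val, m, z = m, z, val` → val = 4; m = 22; z = 2
`val, m = val + z, m - val` → val = 6; m = 18
So val = 6

Answer: 6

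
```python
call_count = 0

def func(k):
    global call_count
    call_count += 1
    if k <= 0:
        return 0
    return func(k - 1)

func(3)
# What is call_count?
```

Linear recursion stepping by 1: 4 calls from k=3 down to ≤0.

Answer: 4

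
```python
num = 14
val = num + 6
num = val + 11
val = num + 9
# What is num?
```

Trace:
`num = 14` → num = 14
`val = num + 6` → val = 20
`num = val + 11` → num = 31
`val = num + 9` → val = 40
So num = 31

Answer: 31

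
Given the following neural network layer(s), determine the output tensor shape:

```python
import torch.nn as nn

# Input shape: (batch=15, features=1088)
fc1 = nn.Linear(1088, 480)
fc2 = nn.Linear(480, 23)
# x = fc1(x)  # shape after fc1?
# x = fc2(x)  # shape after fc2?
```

Input: (15, 1088) -> after fc1: (15, 480) -> Output: (15, 23)

Answer: (15, 23)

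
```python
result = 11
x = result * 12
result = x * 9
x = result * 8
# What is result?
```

Trace:
`result = 11` → result = 11
`x = result * 12` → x = 132
`result = x * 9` → result = 1188
`x = result * 8` → x = 9504
So result = 1188

Answer: 1188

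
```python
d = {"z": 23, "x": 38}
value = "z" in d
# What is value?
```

Trace:
`d = {"z": 23, "x": 38}` → d = {'z': 23, 'x': 38}
`value = "z" in d` → value = True
So value = True

Answer: True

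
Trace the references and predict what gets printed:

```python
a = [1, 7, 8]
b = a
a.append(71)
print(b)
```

Key concept: basic list aliasing.
Step by step:
`a = [1, 7, 8]` → a = [1, 7, 8]
`b = a` → b = [1, 7, 8] (same object as a)
`a.append(71)` → a = [1, 7, 8, 71] (same object as b); b = [1, 7, 8, 71] (same object as a)
`print(b)` → prints [1, 7, 8, 71]

Answer: [1, 7, 8, 71]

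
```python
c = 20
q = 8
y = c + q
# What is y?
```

Trace:
`c = 20` → c = 20
`q = 8` → q = 8
`y = c + q` → y = 28
So y = 28

Answer: 28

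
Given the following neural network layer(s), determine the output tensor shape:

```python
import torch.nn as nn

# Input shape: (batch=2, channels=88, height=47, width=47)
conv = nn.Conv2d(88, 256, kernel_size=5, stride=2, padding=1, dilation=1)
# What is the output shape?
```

Input: (2, 88, 47, 47) -> Output: (2, 256, 23, 23)

Answer: (2, 256, 23, 23)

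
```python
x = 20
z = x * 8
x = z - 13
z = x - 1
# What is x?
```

Trace:
`x = 20` → x = 20
`z = x * 8` → z = 160
`x = z - 13` → x = 147
`z = x - 1` → z = 146
So x = 147

Answer: 147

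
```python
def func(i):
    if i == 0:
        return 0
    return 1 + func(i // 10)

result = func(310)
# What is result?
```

Count of digits of 310: 3

Answer: 3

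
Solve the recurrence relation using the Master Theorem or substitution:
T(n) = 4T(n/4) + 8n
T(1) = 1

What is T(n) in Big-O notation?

By Master Theorem: a=4, b=4, f(n)=8n. Since log_4(4) = 1 and f(n) = Θ(n^1), Case 2 applies. T(n) = O(n log n).

Answer: O(n log n)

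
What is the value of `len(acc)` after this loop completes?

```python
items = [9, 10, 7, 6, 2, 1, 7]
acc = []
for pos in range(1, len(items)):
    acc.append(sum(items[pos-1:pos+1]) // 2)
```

Number of 2-element averages
`acc` takes the values: [] → [9] → [9, 8] → [9, 8, 6] → [9, 8, 6, 4] → [9, 8, 6, 4, 1] → [9, 8, 6, 4, 1, 4]
So `len(acc)` = 6

Answer: 6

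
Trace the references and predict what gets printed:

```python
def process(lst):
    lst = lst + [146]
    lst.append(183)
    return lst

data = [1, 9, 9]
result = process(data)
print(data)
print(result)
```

Key concept: rebinding parameter vs mutation.
Step by step:
`data = [1, 9, 9]` → data = [1, 9, 9]
`result = process(data)` → result = [1, 9, 9, 146, 183]
`print(data)` → prints [1, 9, 9]
`print(result)` → prints [1, 9, 9, 146, 183]

Answer:
[1, 9, 9]
[1, 9, 9, 146, 183]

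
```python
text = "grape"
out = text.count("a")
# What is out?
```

Trace:
`text = "grape"` → text = 'grape'
`out = text.count("a")` → out = 1
So out = 1

Answer: 1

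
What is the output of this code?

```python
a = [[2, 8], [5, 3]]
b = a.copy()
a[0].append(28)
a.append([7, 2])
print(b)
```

Key concept: shallow copy with nested lists.
Step by step:
`a = [[2, 8], [5, 3]]` → a = [[2, 8], [5, 3]]
`b = a.copy()` → b = [[2, 8], [5, 3]]
`a[0].append(28)` → a = [[2, 8, 28], [5, 3]]; b = [[2, 8, 28], [5, 3]]
`a.append([7, 2])` → a = [[2, 8, 28], [5, 3], [7, 2]]
`print(b)` → prints [[2, 8, 28], [5, 3]]

Answer: [[2, 8, 28], [5, 3]]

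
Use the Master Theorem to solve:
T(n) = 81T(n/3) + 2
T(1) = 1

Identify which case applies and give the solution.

a=81, b=3, f(n)=2. log_3(81) = 4. Since c=0 < 4, Case 1 applies: T(n) = Θ(n^log_b(a)) = O(n^4).

Answer: O(n^4) - Case 1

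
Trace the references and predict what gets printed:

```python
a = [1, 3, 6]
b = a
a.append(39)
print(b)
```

Key concept: basic list aliasing.
Step by step:
`a = [1, 3, 6]` → a = [1, 3, 6]
`b = a` → b = [1, 3, 6] (same object as a)
`a.append(39)` → a = [1, 3, 6, 39] (same object as b); b = [1, 3, 6, 39] (same object as a)
`print(b)` → prints [1, 3, 6, 39]

Answer: [1, 3, 6, 39]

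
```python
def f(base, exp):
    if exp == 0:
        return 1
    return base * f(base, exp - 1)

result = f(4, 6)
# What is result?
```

f(4, 6) = 4 * 4 * 4 * 4 * 4 * 4 = 4096

Answer: 4096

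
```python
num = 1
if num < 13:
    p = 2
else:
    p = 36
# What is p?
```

Trace:
`num = 1` → num = 1
`if num < 13: ...` → num < 13 is True → p = 2
So p = 2

Answer: 2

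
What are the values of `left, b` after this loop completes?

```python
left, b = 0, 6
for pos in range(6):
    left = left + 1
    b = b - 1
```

left goes 0→6, b goes 6→0
`left, b` takes the values: (0, 6) → (1, 6) → (1, 5) → (2, 5) → (2, 4) → (3, 4) → (3, 3) → (4, 3) → (4, 2) → (5, 2) → (5, 1) → (6, 1) → (6, 0)

Answer: 6, 0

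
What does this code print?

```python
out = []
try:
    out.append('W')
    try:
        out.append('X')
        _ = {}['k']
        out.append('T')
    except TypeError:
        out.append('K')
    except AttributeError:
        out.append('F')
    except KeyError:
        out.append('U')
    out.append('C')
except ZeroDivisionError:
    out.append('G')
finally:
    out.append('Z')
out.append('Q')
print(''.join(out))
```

Execution trace: 'W' (try body) → 'X' (inner try body) → 'U' (inner except KeyError) → 'C' (try body, no exception) → 'Z' (finally) → 'Q' (after the try/except). Output: WXUCZQ

Answer: WXUCZQ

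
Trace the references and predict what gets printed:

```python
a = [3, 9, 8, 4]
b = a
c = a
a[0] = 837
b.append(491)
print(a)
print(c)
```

Key concept: multiple aliases.
Step by step:
`a = [3, 9, 8, 4]` → a = [3, 9, 8, 4]
`b = a` → b = [3, 9, 8, 4] (same object as a)
`c = a` → c = [3, 9, 8, 4] (same object as a, b)
`a[0] = 837` → a = [837, 9, 8, 4] (same object as b, c); b = [837, 9, 8, 4] (same object as a, c); c = [837, 9, 8, 4] (same object as a, b)
`b.append(491)` → a = [837, 9, 8, 4, 491] (same object as b, c); b = [837, 9, 8, 4, 491] (same object as a, c); c = [837, 9, 8, 4, 491] (same object as a, b)
`print(a)` → prints [837, 9, 8, 4, 491]
`print(c)` → prints [837, 9, 8, 4, 491]

Answer:
[837, 9, 8, 4, 491]
[837, 9, 8, 4, 491]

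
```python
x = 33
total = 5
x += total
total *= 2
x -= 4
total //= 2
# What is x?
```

Trace:
`x = 33` → x = 33
`total = 5` → total = 5
`x += total` → x = 38
`total *= 2` → total = 10
`x -= 4` → x = 34
`total //= 2` → total = 5
So x = 34

Answer: 34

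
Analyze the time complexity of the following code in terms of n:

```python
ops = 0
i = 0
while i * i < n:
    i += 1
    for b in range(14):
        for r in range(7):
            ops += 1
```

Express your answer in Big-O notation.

Each loop level contributes: √n × 1 × 1. Multiplying the contributions gives O(√n).

Answer: O(√n)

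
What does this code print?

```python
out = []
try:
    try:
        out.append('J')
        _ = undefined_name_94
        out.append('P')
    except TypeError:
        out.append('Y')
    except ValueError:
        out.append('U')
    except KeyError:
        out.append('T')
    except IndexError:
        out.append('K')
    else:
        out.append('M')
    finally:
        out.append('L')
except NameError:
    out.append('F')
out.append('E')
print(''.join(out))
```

Execution trace: 'J' (try body) → 'L' (finally) → 'F' (outer except NameError) → 'E' (after the try/except). Output: JLFE

Answer: JLFE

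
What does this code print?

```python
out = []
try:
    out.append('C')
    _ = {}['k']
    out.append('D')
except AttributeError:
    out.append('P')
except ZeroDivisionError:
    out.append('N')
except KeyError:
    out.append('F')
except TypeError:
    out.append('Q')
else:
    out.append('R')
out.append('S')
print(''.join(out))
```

Execution trace: 'C' (try body) → 'F' (except KeyError) → 'S' (after the try/except). Output: CFS

Answer: CFS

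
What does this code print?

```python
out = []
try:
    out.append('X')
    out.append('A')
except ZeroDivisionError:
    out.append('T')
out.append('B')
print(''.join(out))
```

Execution trace: 'X' (try body) → 'A' (try body, no exception) → 'B' (after the try/except). Output: XAB

Answer: XAB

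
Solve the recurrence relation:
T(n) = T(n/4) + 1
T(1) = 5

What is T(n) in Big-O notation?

Each step divides n by 4 and adds 1. After log_4(n) steps we reach T(1)=5. So T(n) = 1·log_4(n) + 5 = O(log n).

Answer: O(log n)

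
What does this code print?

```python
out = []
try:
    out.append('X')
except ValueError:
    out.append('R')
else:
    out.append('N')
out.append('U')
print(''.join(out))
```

Execution trace: 'X' (try body, no exception) → 'N' (else) → 'U' (after the try/except). Output: XNU

Answer: XNU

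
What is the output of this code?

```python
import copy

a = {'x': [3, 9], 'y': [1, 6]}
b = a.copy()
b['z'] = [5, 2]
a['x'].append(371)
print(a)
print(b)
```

Key concept: shallow copy of dict with mutable values.
Step by step:
`a = {'x': [3, 9], 'y': [1, 6]}` → a = {'x': [3, 9], 'y': [1, 6]}
`b = a.copy()` → b = {'x': [3, 9], 'y': [1, 6]}
`b['z'] = [5, 2]` → b = {'x': [3, 9], 'y': [1, 6], 'z': [5, 2]}
`a['x'].append(371)` → a = {'x': [3, 9, 371], 'y': [1, 6]}; b = {'x': [3, 9, 371], 'y': [1, 6], 'z': [5, 2]}
`print(a)` → prints {'x': [3, 9, 371], 'y': [1, 6]}
`print(b)` → prints {'x': [3, 9, 371], 'y': [1, 6], 'z': [5, 2]}

Answer:
{'x': [3, 9, 371], 'y': [1, 6]}
{'x': [3, 9, 371], 'y': [1, 6], 'z': [5, 2]}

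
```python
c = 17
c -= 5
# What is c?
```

Trace:
`c = 17` → c = 17
`c -= 5` → c = 12
So c = 12

Answer: 12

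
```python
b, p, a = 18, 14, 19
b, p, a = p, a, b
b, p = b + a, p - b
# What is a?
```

Trace:
`b, p, a = 18, 14, 19` → b = 18; p = 14; a = 19
`b, p, a = p, a, b` → b = 14; p = 19; a = 18
`b, p = b + a, p - b` → b = 32; p = 5
So a = 18

Answer: 18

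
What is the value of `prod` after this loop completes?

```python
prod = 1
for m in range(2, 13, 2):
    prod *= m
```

Product of even numbers 2 to 12
`prod` takes the values: 1 → 2 → 8 → 48 → 384 → 3840 → 46080

Answer: 46080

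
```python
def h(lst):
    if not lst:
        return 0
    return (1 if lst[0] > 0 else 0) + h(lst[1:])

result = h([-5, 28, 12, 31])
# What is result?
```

Count of positive elements in [-5, 28, 12, 31] = 3

Answer: 3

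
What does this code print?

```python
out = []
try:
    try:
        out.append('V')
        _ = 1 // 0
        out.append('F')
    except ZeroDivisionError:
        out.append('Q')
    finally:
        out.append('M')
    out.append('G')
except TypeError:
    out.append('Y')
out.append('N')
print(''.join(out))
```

Execution trace: 'V' (inner try body) → 'Q' (inner except ZeroDivisionError) → 'M' (inner finally) → 'G' (try body, no exception) → 'N' (after the try/except). Output: VQMGN

Answer: VQMGN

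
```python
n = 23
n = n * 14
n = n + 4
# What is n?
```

Trace:
`n = 23` → n = 23
`n = n * 14` → n = 322
`n = n + 4` → n = 326
So n = 326

Answer: 326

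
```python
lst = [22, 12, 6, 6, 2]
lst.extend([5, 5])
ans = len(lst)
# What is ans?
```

Trace:
`lst = [22, 12, 6, 6, 2]` → lst = [22, 12, 6, 6, 2]
`lst.extend([5, 5])` → lst = [22, 12, 6, 6, 2, 5, 5]
`ans = len(lst)` → ans = 7
So ans = 7

Answer: 7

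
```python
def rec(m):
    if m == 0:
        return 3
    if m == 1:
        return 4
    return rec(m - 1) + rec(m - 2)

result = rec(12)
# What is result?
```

Build up from base cases: rec(0)=3, rec(1)=4, rec(2)=7, rec(3)=11, rec(4)=18, rec(5)=29, rec(6)=47, ..., rec(12)=843

Answer: 843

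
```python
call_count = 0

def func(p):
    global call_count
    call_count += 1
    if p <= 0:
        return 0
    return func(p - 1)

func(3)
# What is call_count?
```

Linear recursion stepping by 1: 4 calls from p=3 down to ≤0.

Answer: 4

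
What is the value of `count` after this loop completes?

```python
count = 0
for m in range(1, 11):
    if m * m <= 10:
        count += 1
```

Count numbers where m² ≤ 10
`count` takes the values: 0 → 1 → 2 → 3

Answer: 3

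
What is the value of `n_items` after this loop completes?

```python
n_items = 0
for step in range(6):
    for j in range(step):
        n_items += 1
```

Triangle number: 0+1+2+...+5
`n_items` takes the values: 0 → 1 → 2 → 3 → 4 → 5 → 6 → 7 → 8 → 9 → 10 → 11 → 12 → 13 → 14 → 15

Answer: 15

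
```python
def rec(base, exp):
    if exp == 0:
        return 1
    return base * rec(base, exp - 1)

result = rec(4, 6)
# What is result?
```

rec(4, 6) = 4 * 4 * 4 * 4 * 4 * 4 = 4096

Answer: 4096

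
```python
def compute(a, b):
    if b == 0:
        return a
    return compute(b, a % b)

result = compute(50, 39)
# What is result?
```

compute(50, 39) -> compute(39, 11) -> compute(11, 6) -> compute(6, 5) -> compute(5, 1) -> compute(1, 0) -> 1

Answer: 1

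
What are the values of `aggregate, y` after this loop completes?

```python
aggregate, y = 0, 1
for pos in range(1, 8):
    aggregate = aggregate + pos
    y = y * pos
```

Sum and factorial of 1 to 7
`aggregate, y` takes the values: (0, 1) → (1, 1) → (3, 1) → (3, 2) → (6, 2) → (6, 6) → (10, 6) → (10, 24) → (15, 24) → (15, 120) → (21, 120) → (21, 720) → (28, 720) → (28, 5040)

Answer: 28, 5040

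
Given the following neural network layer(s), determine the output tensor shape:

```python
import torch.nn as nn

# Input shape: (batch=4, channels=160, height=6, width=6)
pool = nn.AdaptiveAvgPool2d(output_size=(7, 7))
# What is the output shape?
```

Input: (4, 160, 6, 6) -> Output: (4, 160, 7, 7)

Answer: (4, 160, 7, 7)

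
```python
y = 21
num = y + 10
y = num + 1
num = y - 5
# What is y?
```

Trace:
`y = 21` → y = 21
`num = y + 10` → num = 31
`y = num + 1` → y = 32
`num = y - 5` → num = 27
So y = 32

Answer: 32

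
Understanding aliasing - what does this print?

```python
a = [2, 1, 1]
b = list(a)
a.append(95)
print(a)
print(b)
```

Key concept: list() constructor creates copy.
Step by step:
`a = [2, 1, 1]` → a = [2, 1, 1]
`b = list(a)` → b = [2, 1, 1]
`a.append(95)` → a = [2, 1, 1, 95]
`print(a)` → prints [2, 1, 1, 95]
`print(b)` → prints [2, 1, 1]

Answer:
[2, 1, 1, 95]
[2, 1, 1]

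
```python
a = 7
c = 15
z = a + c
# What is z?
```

Trace:
`a = 7` → a = 7
`c = 15` → c = 15
`z = a + c` → z = 22
So z = 22

Answer: 22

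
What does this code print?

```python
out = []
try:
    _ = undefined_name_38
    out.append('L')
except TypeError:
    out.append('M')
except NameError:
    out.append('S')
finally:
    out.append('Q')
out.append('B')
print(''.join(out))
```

Execution trace: 'S' (except NameError) → 'Q' (finally) → 'B' (after the try/except). Output: SQB

Answer: SQB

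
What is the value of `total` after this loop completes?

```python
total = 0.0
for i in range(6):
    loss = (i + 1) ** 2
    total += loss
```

Sum of squared losses 1² + 2² + ... + 6²
`total` takes the values: 0.0 → 1.0 → 5.0 → 14.0 → 30.0 → 55.0 → 91.0

Answer: 91.0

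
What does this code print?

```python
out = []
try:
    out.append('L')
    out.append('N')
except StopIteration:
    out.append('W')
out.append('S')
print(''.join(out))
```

Execution trace: 'L' (try body) → 'N' (try body, no exception) → 'S' (after the try/except). Output: LNS

Answer: LNS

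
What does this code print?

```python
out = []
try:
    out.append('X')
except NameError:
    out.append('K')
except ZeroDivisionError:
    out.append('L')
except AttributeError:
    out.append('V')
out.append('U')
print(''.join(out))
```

Execution trace: 'X' (try body, no exception) → 'U' (after the try/except). Output: XU

Answer: XU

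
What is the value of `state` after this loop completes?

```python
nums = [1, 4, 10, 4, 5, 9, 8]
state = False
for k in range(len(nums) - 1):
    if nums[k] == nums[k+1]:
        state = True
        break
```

Check consecutive duplicates in [1, 4, 10, 4, 5, 9, 8]
`state` takes the values: False

Answer: False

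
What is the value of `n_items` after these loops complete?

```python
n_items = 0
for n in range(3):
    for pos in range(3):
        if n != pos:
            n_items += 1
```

3² - 3 (exclude diagonal)
`n_items` takes the values: 0 → 1 → 2 → 3 → 4 → 5 → 6

Answer: 6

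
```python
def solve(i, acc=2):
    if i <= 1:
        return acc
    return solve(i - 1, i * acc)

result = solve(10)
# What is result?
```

Accumulator trace (n, acc): (10, 2) -> (9, 20) -> (8, 180) -> (7, 1440) -> (6, 10080) -> (5, 60480) -> (4, 302400) -> (3, 1209600) -> (2, 3628800) -> (1, 7257600) -> return 7257600

Answer: 7257600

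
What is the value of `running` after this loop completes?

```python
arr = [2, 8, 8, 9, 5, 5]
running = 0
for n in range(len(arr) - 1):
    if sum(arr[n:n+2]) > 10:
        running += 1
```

Count windows with sum > 10
`running` takes the values: 0 → 1 → 2 → 3

Answer: 3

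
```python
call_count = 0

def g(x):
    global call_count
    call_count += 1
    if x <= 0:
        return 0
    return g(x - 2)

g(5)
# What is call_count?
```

Linear recursion stepping by 2: 4 calls from x=5 down to ≤0.

Answer: 4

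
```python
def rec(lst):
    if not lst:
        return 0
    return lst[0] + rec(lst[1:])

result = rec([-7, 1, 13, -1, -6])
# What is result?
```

(-7) + 1 + 13 + (-1) + (-6) + 0 = 0

Answer: 0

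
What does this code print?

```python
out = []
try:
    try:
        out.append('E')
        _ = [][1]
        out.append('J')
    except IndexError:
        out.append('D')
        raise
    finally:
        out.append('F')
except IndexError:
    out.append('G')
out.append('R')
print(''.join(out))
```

Execution trace: 'E' (inner try body) → 'D' (inner except IndexError) → 'F' (inner finally) → 'G' (outer except IndexError) → 'R' (after the try/except). Output: EDFGR

Answer: EDFGR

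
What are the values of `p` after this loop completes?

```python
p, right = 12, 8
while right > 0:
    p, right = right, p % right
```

GCD of 12 and 8
`p` takes the values: 12 → 8 → 4

Answer: 4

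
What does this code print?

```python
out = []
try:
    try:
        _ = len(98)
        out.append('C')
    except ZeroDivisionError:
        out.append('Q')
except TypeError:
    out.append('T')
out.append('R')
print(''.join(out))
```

Execution trace: 'T' (outer except TypeError) → 'R' (after the try/except). Output: TR

Answer: TR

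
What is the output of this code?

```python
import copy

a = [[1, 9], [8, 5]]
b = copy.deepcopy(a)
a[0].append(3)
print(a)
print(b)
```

Key concept: deep copy is fully independent.
Step by step:
`a = [[1, 9], [8, 5]]` → a = [[1, 9], [8, 5]]
`b = copy.deepcopy(a)` → b = [[1, 9], [8, 5]]
`a[0].append(3)` → a = [[1, 9, 3], [8, 5]]
`print(a)` → prints [[1, 9, 3], [8, 5]]
`print(b)` → prints [[1, 9], [8, 5]]

Answer:
[[1, 9, 3], [8, 5]]
[[1, 9], [8, 5]]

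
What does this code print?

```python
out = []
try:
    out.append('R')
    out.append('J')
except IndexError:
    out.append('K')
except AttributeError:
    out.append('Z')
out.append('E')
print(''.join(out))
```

Execution trace: 'R' (try body) → 'J' (try body, no exception) → 'E' (after the try/except). Output: RJE

Answer: RJE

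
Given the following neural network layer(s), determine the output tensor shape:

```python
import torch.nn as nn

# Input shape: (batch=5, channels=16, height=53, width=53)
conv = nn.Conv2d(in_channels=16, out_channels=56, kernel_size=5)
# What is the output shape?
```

Input: (5, 16, 53, 53) -> Output: (5, 56, 49, 49)

Answer: (5, 56, 49, 49)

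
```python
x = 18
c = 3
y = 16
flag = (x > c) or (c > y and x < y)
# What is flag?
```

Trace:
`x = 18` → x = 18
`c = 3` → c = 3
`y = 16` → y = 16
`flag = (x > c) or (c > y and x < y)` → flag = True
So flag = True

Answer: True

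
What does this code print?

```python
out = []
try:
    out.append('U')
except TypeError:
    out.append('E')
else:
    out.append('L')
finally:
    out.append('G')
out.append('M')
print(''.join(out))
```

Execution trace: 'U' (try body, no exception) → 'L' (else) → 'G' (finally) → 'M' (after the try/except). Output: ULGM

Answer: ULGM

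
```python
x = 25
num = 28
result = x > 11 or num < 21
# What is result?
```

Trace:
`x = 25` → x = 25
`num = 28` → num = 28
`result = x > 11 or num < 21` → result = True
So result = True

Answer: True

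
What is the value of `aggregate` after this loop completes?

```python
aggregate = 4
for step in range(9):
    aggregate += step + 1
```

Start at 4, add 1 to 9 = 49
`aggregate` takes the values: 4 → 5 → 7 → 10 → 14 → 19 → 25 → 32 → 40 → 49

Answer: 49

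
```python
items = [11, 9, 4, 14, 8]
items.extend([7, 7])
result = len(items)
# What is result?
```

Trace:
`items = [11, 9, 4, 14, 8]` → items = [11, 9, 4, 14, 8]
`items.extend([7, 7])` → items = [11, 9, 4, 14, 8, 7, 7]
`result = len(items)` → result = 7
So result = 7

Answer: 7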